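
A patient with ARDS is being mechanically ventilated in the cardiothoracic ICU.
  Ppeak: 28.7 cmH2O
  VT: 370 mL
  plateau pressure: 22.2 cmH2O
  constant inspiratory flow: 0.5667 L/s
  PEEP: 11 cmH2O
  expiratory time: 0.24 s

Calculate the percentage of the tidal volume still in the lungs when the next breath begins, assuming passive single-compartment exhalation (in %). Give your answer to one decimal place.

R = (PIP − Pplat)/V̇ = (28.7 − 22.2) / 0.5667 = 6.5/0.5667 = 11.47 cmH2O·s/L.
C = Vt/(Pplat − PEEP) = 370.0 / (22.2 − 11) = 370.0/11.2 = 33.036 mL/cmH2O.
τ = R × C = 11.47 × 0.03304 L/cmH2O = 0.379 s.
Fraction remaining at end-expiration = e^(−Te/τ) = e^(−0.24/0.379) = 0.5309 → 53.09%.

53.1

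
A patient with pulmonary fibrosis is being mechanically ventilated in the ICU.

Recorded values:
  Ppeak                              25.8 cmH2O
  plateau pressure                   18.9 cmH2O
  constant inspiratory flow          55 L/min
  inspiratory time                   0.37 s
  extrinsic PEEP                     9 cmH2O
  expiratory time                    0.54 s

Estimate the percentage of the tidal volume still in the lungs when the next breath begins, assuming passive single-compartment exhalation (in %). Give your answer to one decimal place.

Flow: 55 L/min ÷ 60 = 0.9167 L/s.
Vt = flow × Ti = 0.9167 L/s × 0.37 s × 1000 mL/L = 339.18 mL.
R = (PIP − Pplat)/V̇ = (25.8 − 18.9) / 0.9167 = 6.9/0.9167 = 7.527 cmH2O·s/L.
C = Vt/(Pplat − PEEP) = 339.18 / (18.9 − 9) = 339.18/9.9 = 34.261 mL/cmH2O.
τ = R × C = 7.527 × 0.03426 L/cmH2O = 0.2579 s.
Fraction remaining at end-expiration = e^(−Te/τ) = e^(−0.54/0.2579) = 0.1232 → 12.32%.

12.3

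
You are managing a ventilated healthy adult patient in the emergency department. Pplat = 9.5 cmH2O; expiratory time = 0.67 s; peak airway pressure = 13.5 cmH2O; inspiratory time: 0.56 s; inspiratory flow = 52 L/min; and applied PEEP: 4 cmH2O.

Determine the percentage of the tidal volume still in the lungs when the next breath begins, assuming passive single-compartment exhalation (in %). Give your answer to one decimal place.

19.3

Flow: 52 L/min ÷ 60 = 0.8667 L/s.
Vt = flow × Ti = 0.8667 L/s × 0.56 s × 1000 mL/L = 485.35 mL.
R = (PIP − Pplat)/V̇ = (13.5 − 9.5) / 0.8667 = 4.0/0.8667 = 4.615 cmH2O·s/L.
C = Vt/(Pplat − PEEP) = 485.35 / (9.5 − 4) = 485.35/5.5 = 88.245 mL/cmH2O.
τ = R × C = 4.615 × 0.08825 L/cmH2O = 0.4073 s.
Fraction remaining at end-expiration = e^(−Te/τ) = e^(−0.67/0.4073) = 0.193 → 19.3%.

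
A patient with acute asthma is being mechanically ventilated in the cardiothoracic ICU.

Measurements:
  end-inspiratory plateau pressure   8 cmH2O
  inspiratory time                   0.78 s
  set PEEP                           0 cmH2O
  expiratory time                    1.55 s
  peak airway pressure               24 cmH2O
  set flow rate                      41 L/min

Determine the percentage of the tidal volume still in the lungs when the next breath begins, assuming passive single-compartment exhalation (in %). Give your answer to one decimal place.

Flow: 41 L/min ÷ 60 = 0.6833 L/s.
Vt = flow × Ti = 0.6833 L/s × 0.78 s × 1000 mL/L = 532.97 mL.
R = (PIP − Pplat)/V̇ = (24 − 8) / 0.6833 = 16.0/0.6833 = 23.416 cmH2O·s/L.
C = Vt/(Pplat − PEEP) = 532.97 / (8 − 0) = 532.97/8.0 = 66.621 mL/cmH2O.
τ = R × C = 23.416 × 0.06662 L/cmH2O = 1.56 s.
Fraction remaining at end-expiration = e^(−Te/τ) = e^(−1.55/1.56) = 0.3702 → 37.02%.

37.0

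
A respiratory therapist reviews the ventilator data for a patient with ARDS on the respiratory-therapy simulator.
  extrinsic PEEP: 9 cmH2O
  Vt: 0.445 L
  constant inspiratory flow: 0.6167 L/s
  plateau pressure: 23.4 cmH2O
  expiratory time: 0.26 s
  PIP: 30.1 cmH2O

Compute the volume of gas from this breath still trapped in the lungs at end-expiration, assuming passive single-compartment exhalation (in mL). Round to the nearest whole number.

R = (PIP − Pplat)/V̇ = (30.1 − 23.4) / 0.6167 = 6.7/0.6167 = 10.864 cmH2O·s/L.
C = Vt/(Pplat − PEEP) = 445.0 / (23.4 − 9) = 445.0/14.4 = 30.903 mL/cmH2O.
τ = R × C = 10.864 × 0.0309 L/cmH2O = 0.3357 s.
Fraction remaining = e^(−Te/τ) = e^(−0.26/0.3357) = 0.4609.
Trapped volume = 445.0 × 0.4609 = 205.1 mL.

205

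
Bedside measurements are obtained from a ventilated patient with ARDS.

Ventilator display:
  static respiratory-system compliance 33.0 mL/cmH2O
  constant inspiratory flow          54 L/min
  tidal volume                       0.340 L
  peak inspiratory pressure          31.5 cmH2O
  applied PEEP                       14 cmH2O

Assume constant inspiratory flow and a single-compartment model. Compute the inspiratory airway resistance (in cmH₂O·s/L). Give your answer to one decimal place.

8.0

Flow: 54 L/min ÷ 60 = 0.9 L/s.
Equation of motion (constant flow): PIP = Vt/C + R·V̇ + PEEP.
R·V̇ = PIP − Vt/C − PEEP = 31.5 − 340/33.0 − 14 = 31.5 − 10.303 − 14 = 7.197 cmH2O.
R = 7.197 / 0.9 = 7.997 cmH2O·s/L.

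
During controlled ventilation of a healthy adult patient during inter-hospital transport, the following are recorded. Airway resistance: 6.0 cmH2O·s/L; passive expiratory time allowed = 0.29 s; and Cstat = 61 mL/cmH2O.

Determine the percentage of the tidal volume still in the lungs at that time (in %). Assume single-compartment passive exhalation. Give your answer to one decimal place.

45.3

τ = R × C = 6.0 × 61 mL/cmH2O = 6.0 × 0.061 L/cmH2O = 0.366 s.
Passive exhalation: V(t)/V₀ = e^(−t/τ) = e^(−0.29/0.366) = 0.4528.
Fraction remaining = 0.4528 → 45.28%.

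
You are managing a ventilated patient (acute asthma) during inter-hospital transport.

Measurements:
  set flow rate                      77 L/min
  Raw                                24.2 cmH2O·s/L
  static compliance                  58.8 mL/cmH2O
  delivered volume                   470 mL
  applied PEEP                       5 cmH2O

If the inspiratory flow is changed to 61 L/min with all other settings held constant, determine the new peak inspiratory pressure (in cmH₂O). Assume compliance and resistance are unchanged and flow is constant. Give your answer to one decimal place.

37.6

Flow: 77 L/min ÷ 60 = 1.2833 L/s.
New flow: 61 L/min ÷ 60 = 1.0167 L/s.
PIP = Vt/C + R·V̇ + PEEP (constant-flow equation of motion).
Only the resistive term changes: ΔPIP = R × ΔV̇ = 24.2 × (1.0167 − 1.2833) = 24.2 × -0.2666 = -6.452 cmH2O.
Original PIP = 470/58.8 + 24.2×1.2833 + 5 = 44.049 cmH2O; new PIP = 44.049 + (-6.452) = 37.597 cmH2O.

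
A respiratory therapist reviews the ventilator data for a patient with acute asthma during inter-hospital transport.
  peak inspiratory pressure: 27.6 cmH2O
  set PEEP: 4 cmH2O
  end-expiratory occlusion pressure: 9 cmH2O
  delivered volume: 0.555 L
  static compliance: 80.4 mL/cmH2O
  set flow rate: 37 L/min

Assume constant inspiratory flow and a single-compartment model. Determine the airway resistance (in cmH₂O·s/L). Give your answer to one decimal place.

Flow: 37 L/min ÷ 60 = 0.6167 L/s.
Total PEEP = 9 cmH2O (set 4 + intrinsic 5); this is the baseline alveolar pressure.
Equation of motion (constant flow): PIP = Vt/C + R·V̇ + PEEP.
R·V̇ = PIP − Vt/C − PEEP = 27.6 − 555/80.4 − 9 = 27.6 − 6.903 − 9 = 11.697 cmH2O.
R = 11.697 / 0.6167 = 18.967 cmH2O·s/L.

19.0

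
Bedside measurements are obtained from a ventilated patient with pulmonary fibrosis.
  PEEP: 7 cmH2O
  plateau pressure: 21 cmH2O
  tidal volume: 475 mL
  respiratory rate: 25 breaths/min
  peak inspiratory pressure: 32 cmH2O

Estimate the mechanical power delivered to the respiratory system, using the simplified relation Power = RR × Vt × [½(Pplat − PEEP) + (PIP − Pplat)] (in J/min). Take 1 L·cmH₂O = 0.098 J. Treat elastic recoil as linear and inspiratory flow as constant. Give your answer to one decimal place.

20.9

Per-breath work = Vt × [½(Pplat−PEEP) + (PIP−Pplat)] = 0.475 × [0.5×14.0 + 11.0] = 0.475 × 18.0 = 8.55 L·cmH2O.
Power = 25 × 8.55 = 213.75 L·cmH2O/min.
× 0.098 J/(L·cmH2O) → 20.948 J/min.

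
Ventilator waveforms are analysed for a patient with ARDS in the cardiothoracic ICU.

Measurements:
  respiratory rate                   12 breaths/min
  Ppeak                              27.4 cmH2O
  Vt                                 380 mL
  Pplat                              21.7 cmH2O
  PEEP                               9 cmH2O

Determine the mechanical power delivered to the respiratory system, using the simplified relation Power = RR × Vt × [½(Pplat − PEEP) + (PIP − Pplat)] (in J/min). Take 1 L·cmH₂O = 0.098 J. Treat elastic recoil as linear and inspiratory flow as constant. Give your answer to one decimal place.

5.4

Per-breath work = Vt × [½(Pplat−PEEP) + (PIP−Pplat)] = 0.380 × [0.5×12.7 + 5.7] = 0.380 × 12.05 = 4.579 L·cmH2O.
Power = 12 × 4.579 = 54.948 L·cmH2O/min.
× 0.098 J/(L·cmH2O) → 5.385 J/min.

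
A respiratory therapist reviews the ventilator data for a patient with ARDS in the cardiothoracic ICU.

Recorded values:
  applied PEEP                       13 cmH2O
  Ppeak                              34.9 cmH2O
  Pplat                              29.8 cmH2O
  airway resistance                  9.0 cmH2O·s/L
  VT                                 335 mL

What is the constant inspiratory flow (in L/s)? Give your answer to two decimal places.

0.57

flow = (PIP − Pplat) / Raw = 5.1 / 9.0 = 0.5667 L/s.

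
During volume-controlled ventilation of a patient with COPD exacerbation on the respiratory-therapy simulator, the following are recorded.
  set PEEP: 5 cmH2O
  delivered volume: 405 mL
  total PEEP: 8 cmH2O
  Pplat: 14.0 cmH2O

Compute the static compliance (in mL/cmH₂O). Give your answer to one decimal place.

67.5

End-expiratory occlusion gives total PEEP = 8 cmH2O (intrinsic PEEP = 8 − 5 = 3). Use total PEEP for the elastic gradient.
Cstat = Vt / (Pplat − PEEPtotal) = 405 / (14.0 − 8) = 405 / 6.0 = 67.5 mL/cmH2O.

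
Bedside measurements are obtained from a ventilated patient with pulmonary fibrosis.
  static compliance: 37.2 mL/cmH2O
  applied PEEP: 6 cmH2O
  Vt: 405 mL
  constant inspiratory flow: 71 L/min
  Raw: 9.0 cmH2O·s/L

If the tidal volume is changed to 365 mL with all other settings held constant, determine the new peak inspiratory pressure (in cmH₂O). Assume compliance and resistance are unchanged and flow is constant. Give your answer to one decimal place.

26.5

Flow: 71 L/min ÷ 60 = 1.1833 L/s.
PIP = Vt/C + R·V̇ + PEEP (constant-flow equation of motion).
Only the elastic term changes: ΔPIP = ΔVt / C = (365 − 405) / 37.2 = -1.075 cmH2O.
Original PIP = 405/37.2 + 9.0×1.1833 + 6 = 27.537 cmH2O; new PIP = 27.537 + (-1.075) = 26.462 cmH2O.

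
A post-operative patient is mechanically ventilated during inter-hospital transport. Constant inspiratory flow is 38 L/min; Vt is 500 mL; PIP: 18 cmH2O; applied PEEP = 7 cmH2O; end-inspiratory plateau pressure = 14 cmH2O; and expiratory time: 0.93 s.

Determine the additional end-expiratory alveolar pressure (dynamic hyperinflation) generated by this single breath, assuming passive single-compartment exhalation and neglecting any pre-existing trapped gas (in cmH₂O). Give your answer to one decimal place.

0.9

Flow: 38 L/min ÷ 60 = 0.6333 L/s.
R = (PIP − Pplat)/V̇ = (18 − 14) / 0.6333 = 4.0/0.6333 = 6.316 cmH2O·s/L.
C = Vt/(Pplat − PEEP) = 500.0 / (14 − 7) = 500.0/7.0 = 71.429 mL/cmH2O.
τ = R × C = 6.316 × 0.07143 L/cmH2O = 0.4512 s.
Fraction remaining = e^(−Te/τ) = e^(−0.93/0.4512) = 0.1273; trapped volume = 500.0 × 0.1273 = 63.65 mL.
Additional alveolar pressure from trapping ≈ V_trapped / C = 63.65 / 71.429 = 0.8911 cmH2O.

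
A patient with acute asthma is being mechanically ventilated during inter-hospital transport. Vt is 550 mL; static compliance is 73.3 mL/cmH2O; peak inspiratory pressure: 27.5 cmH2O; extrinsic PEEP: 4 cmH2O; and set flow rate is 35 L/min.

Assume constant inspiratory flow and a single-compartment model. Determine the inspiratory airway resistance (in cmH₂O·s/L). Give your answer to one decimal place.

Flow: 35 L/min ÷ 60 = 0.5833 L/s.
Equation of motion (constant flow): PIP = Vt/C + R·V̇ + PEEP.
R·V̇ = PIP − Vt/C − PEEP = 27.5 − 550/73.3 − 4 = 27.5 − 7.503 − 4 = 15.997 cmH2O.
R = 15.997 / 0.5833 = 27.425 cmH2O·s/L.

27.4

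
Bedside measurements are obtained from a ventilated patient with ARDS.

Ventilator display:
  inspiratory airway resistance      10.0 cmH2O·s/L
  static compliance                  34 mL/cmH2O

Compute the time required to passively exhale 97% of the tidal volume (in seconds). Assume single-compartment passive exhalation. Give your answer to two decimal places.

1.19

τ = R × C = 10.0 × 34 mL/cmH2O = 10.0 × 0.034 L/cmH2O = 0.34 s.
Exhaled fraction f = 1 − e^(−t/τ) → t = −τ·ln(1 − f) = −0.34·ln(0.03) = 1.192 s.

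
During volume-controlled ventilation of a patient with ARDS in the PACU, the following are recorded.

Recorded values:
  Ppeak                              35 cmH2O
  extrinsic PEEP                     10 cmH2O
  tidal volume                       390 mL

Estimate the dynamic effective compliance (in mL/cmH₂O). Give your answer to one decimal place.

Dynamic compliance = Vt / (PIP − PEEP) = 390 / (35 − 10) = 390 / 25.0 = 15.6 mL/cmH2O.

15.6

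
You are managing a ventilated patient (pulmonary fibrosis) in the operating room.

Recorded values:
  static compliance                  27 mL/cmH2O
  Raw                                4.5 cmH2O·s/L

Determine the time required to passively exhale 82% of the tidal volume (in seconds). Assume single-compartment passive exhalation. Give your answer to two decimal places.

τ = R × C = 4.5 × 27 mL/cmH2O = 4.5 × 0.027 L/cmH2O = 0.1215 s.
Exhaled fraction f = 1 − e^(−t/τ) → t = −τ·ln(1 − f) = −0.1215·ln(0.18) = 0.2083 s.

0.21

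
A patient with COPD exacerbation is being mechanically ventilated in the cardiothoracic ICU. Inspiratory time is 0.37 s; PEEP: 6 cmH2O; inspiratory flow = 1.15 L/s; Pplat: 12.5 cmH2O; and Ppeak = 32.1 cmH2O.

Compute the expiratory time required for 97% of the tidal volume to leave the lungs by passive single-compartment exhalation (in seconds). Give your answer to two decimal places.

3.91

Vt = flow × Ti = 1.15 L/s × 0.37 s × 1000 mL/L = 425.5 mL.
R = (PIP − Pplat)/V̇ = (32.1 − 12.5) / 1.15 = 19.6/1.15 = 17.043 cmH2O·s/L.
C = Vt/(Pplat − PEEP) = 425.5 / (12.5 − 6) = 425.5/6.5 = 65.462 mL/cmH2O.
τ = R × C = 17.043 × 0.06546 L/cmH2O = 1.116 s.
t = −τ·ln(1 − 0.97) = −1.116·ln(0.03) = 3.913 s.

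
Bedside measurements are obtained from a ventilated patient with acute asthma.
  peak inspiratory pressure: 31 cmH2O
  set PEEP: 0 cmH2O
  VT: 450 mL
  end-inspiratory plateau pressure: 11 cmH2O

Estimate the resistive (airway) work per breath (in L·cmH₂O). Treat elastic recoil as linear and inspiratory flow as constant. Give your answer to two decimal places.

9.00

With constant inspiratory flow the resistive pressure is constant at PIP − Pplat = 31 − 11 = 20.0 cmH2O, so resistive work = 20.0 × 0.450 = 9.0 L·cmH2O.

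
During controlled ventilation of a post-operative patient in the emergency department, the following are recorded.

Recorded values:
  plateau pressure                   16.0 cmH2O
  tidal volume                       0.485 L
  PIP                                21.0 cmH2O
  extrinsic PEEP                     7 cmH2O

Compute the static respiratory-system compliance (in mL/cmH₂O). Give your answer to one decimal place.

53.9

Cstat = Vt / (Pplat − PEEP) = 485 / (16.0 − 7) = 485 / 9.0 = 53.889 mL/cmH2O.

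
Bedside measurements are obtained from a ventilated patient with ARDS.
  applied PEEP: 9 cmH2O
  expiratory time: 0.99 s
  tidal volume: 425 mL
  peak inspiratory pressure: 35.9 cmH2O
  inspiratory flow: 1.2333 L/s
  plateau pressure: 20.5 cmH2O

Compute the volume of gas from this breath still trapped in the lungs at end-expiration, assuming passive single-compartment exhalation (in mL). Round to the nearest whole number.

R = (PIP − Pplat)/V̇ = (35.9 − 20.5) / 1.2333 = 15.4/1.2333 = 12.487 cmH2O·s/L.
C = Vt/(Pplat − PEEP) = 425.0 / (20.5 − 9) = 425.0/11.5 = 36.957 mL/cmH2O.
τ = R × C = 12.487 × 0.03696 L/cmH2O = 0.4615 s.
Fraction remaining = e^(−Te/τ) = e^(−0.99/0.4615) = 0.117.
Trapped volume = 425.0 × 0.117 = 49.725 mL.

50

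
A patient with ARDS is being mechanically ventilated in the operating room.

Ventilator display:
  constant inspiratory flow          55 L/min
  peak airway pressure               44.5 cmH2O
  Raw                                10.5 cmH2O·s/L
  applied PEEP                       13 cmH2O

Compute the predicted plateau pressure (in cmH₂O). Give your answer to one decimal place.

34.9

Flow: 55 L/min ÷ 60 = 0.9167 L/s.
Pplat = PIP − Raw × flow = 44.5 − 10.5 × 0.9167 = 44.5 − 9.625 = 34.875 cmH2O.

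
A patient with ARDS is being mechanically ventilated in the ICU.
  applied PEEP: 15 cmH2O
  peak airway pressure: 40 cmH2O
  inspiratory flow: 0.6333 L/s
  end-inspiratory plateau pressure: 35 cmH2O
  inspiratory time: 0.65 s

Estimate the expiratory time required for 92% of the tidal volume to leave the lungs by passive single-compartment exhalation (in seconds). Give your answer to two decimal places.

Vt = flow × Ti = 0.6333 L/s × 0.65 s × 1000 mL/L = 411.65 mL.
R = (PIP − Pplat)/V̇ = (40 − 35) / 0.6333 = 5.0/0.6333 = 7.895 cmH2O·s/L.
C = Vt/(Pplat − PEEP) = 411.65 / (35 − 15) = 411.65/20.0 = 20.583 mL/cmH2O.
τ = R × C = 7.895 × 0.02058 L/cmH2O = 0.1625 s.
t = −τ·ln(1 − 0.92) = −0.1625·ln(0.08) = 0.4104 s.

0.41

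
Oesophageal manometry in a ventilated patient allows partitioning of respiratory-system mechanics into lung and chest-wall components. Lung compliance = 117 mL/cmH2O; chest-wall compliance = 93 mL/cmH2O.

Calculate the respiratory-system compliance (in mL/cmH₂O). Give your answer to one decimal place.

Lung and chest wall are elastances in series: 1/Crs = 1/CL + 1/Ccw.
1/Crs = 1/117 + 1/93 = 0.0193.
Crs = 51.813 mL/cmH2O.

51.8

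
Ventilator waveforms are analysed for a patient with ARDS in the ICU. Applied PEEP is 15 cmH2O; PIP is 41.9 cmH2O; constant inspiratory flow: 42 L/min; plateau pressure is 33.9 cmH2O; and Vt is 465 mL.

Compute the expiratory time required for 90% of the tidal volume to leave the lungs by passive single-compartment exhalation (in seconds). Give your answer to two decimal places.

Flow: 42 L/min ÷ 60 = 0.7 L/s.
R = (PIP − Pplat)/V̇ = (41.9 − 33.9) / 0.7 = 8.0/0.7 = 11.429 cmH2O·s/L.
C = Vt/(Pplat − PEEP) = 465.0 / (33.9 − 15) = 465.0/18.9 = 24.603 mL/cmH2O.
τ = R × C = 11.429 × 0.0246 L/cmH2O = 0.2812 s.
t = −τ·ln(1 − 0.90) = −0.2812·ln(0.1) = 0.6475 s.

0.65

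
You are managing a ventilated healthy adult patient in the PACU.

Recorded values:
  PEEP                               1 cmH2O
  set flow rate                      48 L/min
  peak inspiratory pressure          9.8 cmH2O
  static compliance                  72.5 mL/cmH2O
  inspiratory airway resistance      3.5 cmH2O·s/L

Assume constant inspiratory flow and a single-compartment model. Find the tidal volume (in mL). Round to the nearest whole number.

Flow: 48 L/min ÷ 60 = 0.8 L/s.
Equation of motion (constant flow): PIP = Vt/C + R·V̇ + PEEP.
Vt/C = PIP − R·V̇ − PEEP = 9.8 − 2.8 − 1 = 6.0 cmH2O.
Vt = C × 6.0 = 72.5 × 6.0 = 435.0 mL.

435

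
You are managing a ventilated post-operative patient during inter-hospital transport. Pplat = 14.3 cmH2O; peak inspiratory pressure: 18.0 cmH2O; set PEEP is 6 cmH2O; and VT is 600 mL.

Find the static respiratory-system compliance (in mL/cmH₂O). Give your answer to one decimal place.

Cstat = Vt / (Pplat − PEEP) = 600 / (14.3 − 6) = 600 / 8.3 = 72.289 mL/cmH2O.

72.3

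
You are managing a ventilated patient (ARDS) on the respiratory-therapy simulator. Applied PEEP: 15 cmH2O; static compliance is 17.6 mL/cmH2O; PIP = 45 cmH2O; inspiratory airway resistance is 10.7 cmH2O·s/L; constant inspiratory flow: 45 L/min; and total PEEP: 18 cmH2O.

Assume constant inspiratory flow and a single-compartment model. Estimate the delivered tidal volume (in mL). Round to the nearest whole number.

334

Flow: 45 L/min ÷ 60 = 0.75 L/s.
Total PEEP = 18 cmH2O (set 15 + intrinsic 3); this is the baseline alveolar pressure.
Equation of motion (constant flow): PIP = Vt/C + R·V̇ + PEEP.
Vt/C = PIP − R·V̇ − PEEP = 45 − 8.025 − 18 = 18.975 cmH2O.
Vt = C × 18.975 = 17.6 × 18.975 = 333.96 mL.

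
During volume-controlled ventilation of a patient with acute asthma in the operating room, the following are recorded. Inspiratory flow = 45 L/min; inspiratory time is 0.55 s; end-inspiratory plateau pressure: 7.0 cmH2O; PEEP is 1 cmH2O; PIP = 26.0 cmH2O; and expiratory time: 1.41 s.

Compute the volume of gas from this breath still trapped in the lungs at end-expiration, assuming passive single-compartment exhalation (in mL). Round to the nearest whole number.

Flow: 45 L/min ÷ 60 = 0.75 L/s.
Vt = flow × Ti = 0.75 L/s × 0.55 s × 1000 mL/L = 412.5 mL.
R = (PIP − Pplat)/V̇ = (26.0 − 7.0) / 0.75 = 19.0/0.75 = 25.333 cmH2O·s/L.
C = Vt/(Pplat − PEEP) = 412.5 / (7.0 − 1) = 412.5/6.0 = 68.75 mL/cmH2O.
τ = R × C = 25.333 × 0.06875 L/cmH2O = 1.742 s.
Fraction remaining = e^(−Te/τ) = e^(−1.41/1.742) = 0.4451.
Trapped volume = 412.5 × 0.4451 = 183.6 mL.

184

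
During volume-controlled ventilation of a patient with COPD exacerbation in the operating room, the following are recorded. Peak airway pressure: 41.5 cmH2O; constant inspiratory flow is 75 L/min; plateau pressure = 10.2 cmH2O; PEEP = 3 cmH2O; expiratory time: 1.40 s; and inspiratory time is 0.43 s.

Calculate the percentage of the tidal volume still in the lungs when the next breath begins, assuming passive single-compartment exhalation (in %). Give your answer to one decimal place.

Flow: 75 L/min ÷ 60 = 1.25 L/s.
Vt = flow × Ti = 1.25 L/s × 0.43 s × 1000 mL/L = 537.5 mL.
R = (PIP − Pplat)/V̇ = (41.5 − 10.2) / 1.25 = 31.3/1.25 = 25.04 cmH2O·s/L.
C = Vt/(Pplat − PEEP) = 537.5 / (10.2 − 3) = 537.5/7.2 = 74.653 mL/cmH2O.
τ = R × C = 25.04 × 0.07465 L/cmH2O = 1.869 s.
Fraction remaining at end-expiration = e^(−Te/τ) = e^(−1.40/1.869) = 0.4728 → 47.28%.

47.3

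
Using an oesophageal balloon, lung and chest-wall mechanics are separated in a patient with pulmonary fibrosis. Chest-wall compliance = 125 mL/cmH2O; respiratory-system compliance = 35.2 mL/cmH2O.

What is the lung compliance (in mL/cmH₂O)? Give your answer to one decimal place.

1/CL = 1/Crs − 1/Ccw.
1/CL = 1/35.2 − 1/125 = 0.02041.
CL = 48.996 mL/cmH2O.

49.0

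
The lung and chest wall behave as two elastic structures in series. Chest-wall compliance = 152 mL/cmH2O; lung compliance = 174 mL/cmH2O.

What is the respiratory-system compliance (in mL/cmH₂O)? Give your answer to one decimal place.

81.1

Lung and chest wall are elastances in series: 1/Crs = 1/CL + 1/Ccw.
1/Crs = 1/174 + 1/152 = 0.01233.
Crs = 81.103 mL/cmH2O.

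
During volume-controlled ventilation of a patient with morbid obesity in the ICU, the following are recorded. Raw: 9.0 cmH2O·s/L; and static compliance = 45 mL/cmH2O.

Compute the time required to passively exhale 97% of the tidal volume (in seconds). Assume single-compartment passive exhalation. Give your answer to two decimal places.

τ = R × C = 9.0 × 45 mL/cmH2O = 9.0 × 0.045 L/cmH2O = 0.405 s.
Exhaled fraction f = 1 − e^(−t/τ) → t = −τ·ln(1 − f) = −0.405·ln(0.03) = 1.42 s.

1.42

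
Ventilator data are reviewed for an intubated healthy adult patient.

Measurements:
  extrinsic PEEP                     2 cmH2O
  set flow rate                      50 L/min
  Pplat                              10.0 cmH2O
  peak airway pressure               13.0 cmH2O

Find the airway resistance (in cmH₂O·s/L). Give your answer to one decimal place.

3.6

Flow: 50 L/min ÷ 60 = 0.8333 L/s.
Raw = (PIP − Pplat) / flow = (13.0 − 10.0) / 0.8333 = 3.0 / 0.8333 = 3.6 cmH2O·s/L.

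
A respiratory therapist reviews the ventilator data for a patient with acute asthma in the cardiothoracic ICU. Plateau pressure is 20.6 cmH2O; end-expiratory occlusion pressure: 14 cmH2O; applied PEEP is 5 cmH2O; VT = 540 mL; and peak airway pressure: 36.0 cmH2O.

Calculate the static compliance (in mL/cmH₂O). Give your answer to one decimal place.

81.8

End-expiratory occlusion gives total PEEP = 14 cmH2O (intrinsic PEEP = 14 − 5 = 9). Use total PEEP for the elastic gradient.
Cstat = Vt / (Pplat − PEEPtotal) = 540 / (20.6 − 14) = 540 / 6.6 = 81.818 mL/cmH2O.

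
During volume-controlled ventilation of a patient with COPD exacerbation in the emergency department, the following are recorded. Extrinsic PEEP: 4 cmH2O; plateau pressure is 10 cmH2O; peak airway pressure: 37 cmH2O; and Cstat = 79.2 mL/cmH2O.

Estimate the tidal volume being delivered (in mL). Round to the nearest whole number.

475

Vt = Cstat × (Pplat − PEEP) = 79.2 × (10 − 4) = 79.2 × 6.0 = 475.2 mL.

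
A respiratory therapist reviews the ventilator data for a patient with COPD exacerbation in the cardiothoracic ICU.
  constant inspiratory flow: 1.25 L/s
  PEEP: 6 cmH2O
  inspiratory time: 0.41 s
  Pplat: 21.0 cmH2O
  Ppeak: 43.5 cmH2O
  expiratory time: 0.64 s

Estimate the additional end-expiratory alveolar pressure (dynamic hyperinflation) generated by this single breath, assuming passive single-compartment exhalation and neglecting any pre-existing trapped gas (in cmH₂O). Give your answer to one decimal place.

5.3

Vt = flow × Ti = 1.25 L/s × 0.41 s × 1000 mL/L = 512.5 mL.
R = (PIP − Pplat)/V̇ = (43.5 − 21.0) / 1.25 = 22.5/1.25 = 18.0 cmH2O·s/L.
C = Vt/(Pplat − PEEP) = 512.5 / (21.0 − 6) = 512.5/15.0 = 34.167 mL/cmH2O.
τ = R × C = 18.0 × 0.03417 L/cmH2O = 0.6151 s.
Fraction remaining = e^(−Te/τ) = e^(−0.64/0.6151) = 0.3533; trapped volume = 512.5 × 0.3533 = 181.07 mL.
Additional alveolar pressure from trapping ≈ V_trapped / C = 181.07 / 34.167 = 5.3 cmH2O.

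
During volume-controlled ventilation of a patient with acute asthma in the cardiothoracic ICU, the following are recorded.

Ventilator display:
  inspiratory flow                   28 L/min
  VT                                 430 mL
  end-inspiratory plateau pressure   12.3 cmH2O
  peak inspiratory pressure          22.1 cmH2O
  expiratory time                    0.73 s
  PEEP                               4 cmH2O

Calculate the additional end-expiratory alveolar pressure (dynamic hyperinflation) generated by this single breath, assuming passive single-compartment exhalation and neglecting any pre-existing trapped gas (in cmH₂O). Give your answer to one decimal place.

Flow: 28 L/min ÷ 60 = 0.4667 L/s.
R = (PIP − Pplat)/V̇ = (22.1 − 12.3) / 0.4667 = 9.8/0.4667 = 20.999 cmH2O·s/L.
C = Vt/(Pplat − PEEP) = 430.0 / (12.3 − 4) = 430.0/8.3 = 51.807 mL/cmH2O.
τ = R × C = 20.999 × 0.05181 L/cmH2O = 1.088 s.
Fraction remaining = e^(−Te/τ) = e^(−0.73/1.088) = 0.5112; trapped volume = 430.0 × 0.5112 = 219.82 mL.
Additional alveolar pressure from trapping ≈ V_trapped / C = 219.82 / 51.807 = 4.243 cmH2O.

4.2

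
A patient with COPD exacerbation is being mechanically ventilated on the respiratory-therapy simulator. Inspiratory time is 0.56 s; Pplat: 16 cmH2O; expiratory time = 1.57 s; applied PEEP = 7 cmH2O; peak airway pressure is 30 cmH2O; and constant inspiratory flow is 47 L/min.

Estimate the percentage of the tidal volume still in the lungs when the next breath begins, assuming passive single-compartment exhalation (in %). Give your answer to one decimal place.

16.5

Flow: 47 L/min ÷ 60 = 0.7833 L/s.
Vt = flow × Ti = 0.7833 L/s × 0.56 s × 1000 mL/L = 438.65 mL.
R = (PIP − Pplat)/V̇ = (30 − 16) / 0.7833 = 14.0/0.7833 = 17.873 cmH2O·s/L.
C = Vt/(Pplat − PEEP) = 438.65 / (16 − 7) = 438.65/9.0 = 48.739 mL/cmH2O.
τ = R × C = 17.873 × 0.04874 L/cmH2O = 0.8711 s.
Fraction remaining at end-expiration = e^(−Te/τ) = e^(−1.57/0.8711) = 0.1649 → 16.49%.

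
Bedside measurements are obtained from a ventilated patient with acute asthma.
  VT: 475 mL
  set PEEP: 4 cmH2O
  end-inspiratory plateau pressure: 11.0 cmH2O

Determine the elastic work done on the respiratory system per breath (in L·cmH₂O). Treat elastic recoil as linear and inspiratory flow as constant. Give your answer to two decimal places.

Elastic work ≈ ½ × (Pplat − PEEP) × Vt = 0.5 × (11.0 − 4) × 0.475 L = 0.5 × 7.0 × 0.475 = 1.663 L·cmH2O.

1.66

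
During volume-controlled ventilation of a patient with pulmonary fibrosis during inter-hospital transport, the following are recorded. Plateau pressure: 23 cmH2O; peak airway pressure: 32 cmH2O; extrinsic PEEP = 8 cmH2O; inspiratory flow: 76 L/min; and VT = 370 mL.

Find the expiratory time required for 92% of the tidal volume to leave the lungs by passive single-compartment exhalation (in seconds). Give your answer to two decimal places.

Flow: 76 L/min ÷ 60 = 1.2667 L/s.
R = (PIP − Pplat)/V̇ = (32 − 23) / 1.2667 = 9.0/1.2667 = 7.105 cmH2O·s/L.
C = Vt/(Pplat − PEEP) = 370.0 / (23 − 8) = 370.0/15.0 = 24.667 mL/cmH2O.
τ = R × C = 7.105 × 0.02467 L/cmH2O = 0.1753 s.
t = −τ·ln(1 − 0.92) = −0.1753·ln(0.08) = 0.4428 s.

0.44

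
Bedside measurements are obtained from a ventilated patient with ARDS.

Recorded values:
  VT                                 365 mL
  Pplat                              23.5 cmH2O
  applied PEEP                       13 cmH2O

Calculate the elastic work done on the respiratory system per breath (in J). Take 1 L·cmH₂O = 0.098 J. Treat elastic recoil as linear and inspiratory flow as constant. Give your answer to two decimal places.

Elastic work ≈ ½ × (Pplat − PEEP) × Vt = 0.5 × (23.5 − 13) × 0.365 L = 0.5 × 10.5 × 0.365 = 1.916 L·cmH2O.
× 0.098 J/(L·cmH2O) → 0.1878 J.

0.19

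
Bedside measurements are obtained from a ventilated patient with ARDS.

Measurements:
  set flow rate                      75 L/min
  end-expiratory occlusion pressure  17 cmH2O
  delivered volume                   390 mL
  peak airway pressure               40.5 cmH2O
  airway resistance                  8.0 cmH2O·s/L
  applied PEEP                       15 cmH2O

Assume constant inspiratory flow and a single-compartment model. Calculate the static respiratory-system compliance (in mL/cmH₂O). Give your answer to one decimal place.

Flow: 75 L/min ÷ 60 = 1.25 L/s.
Total PEEP = 17 cmH2O (set 15 + intrinsic 2); this is the baseline alveolar pressure.
Equation of motion (constant flow): PIP = Vt/C + R·V̇ + PEEP.
Vt/C = PIP − R·V̇ − PEEP = 40.5 − 8.0×1.25 − 17 = 40.5 − 10.0 − 17 = 13.5 cmH2O.
C = Vt / 13.5 = 390 / 13.5 = 28.889 mL/cmH2O.

28.9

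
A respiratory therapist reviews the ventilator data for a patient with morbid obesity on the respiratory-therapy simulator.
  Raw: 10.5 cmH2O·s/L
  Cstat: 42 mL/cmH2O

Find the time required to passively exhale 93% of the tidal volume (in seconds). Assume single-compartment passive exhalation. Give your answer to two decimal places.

1.17

τ = R × C = 10.5 × 42 mL/cmH2O = 10.5 × 0.042 L/cmH2O = 0.441 s.
Exhaled fraction f = 1 − e^(−t/τ) → t = −τ·ln(1 − f) = −0.441·ln(0.07) = 1.173 s.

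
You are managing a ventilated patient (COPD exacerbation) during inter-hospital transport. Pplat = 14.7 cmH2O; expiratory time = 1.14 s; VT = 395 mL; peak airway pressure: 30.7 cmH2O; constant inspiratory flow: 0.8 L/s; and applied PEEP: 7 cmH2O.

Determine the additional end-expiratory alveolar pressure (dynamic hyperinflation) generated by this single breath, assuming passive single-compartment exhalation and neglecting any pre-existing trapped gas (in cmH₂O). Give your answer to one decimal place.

R = (PIP − Pplat)/V̇ = (30.7 − 14.7) / 0.8 = 16.0/0.8 = 20.0 cmH2O·s/L.
C = Vt/(Pplat − PEEP) = 395.0 / (14.7 − 7) = 395.0/7.7 = 51.299 mL/cmH2O.
τ = R × C = 20.0 × 0.0513 L/cmH2O = 1.026 s.
Fraction remaining = e^(−Te/τ) = e^(−1.14/1.026) = 0.3292; trapped volume = 395.0 × 0.3292 = 130.03 mL.
Additional alveolar pressure from trapping ≈ V_trapped / C = 130.03 / 51.299 = 2.535 cmH2O.

2.5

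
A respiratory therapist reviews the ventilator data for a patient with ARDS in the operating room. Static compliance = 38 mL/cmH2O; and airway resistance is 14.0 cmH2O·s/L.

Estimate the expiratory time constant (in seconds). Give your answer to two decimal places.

τ = R × C = 14.0 × 38 mL/cmH2O = 14.0 × 0.038 L/cmH2O = 0.532 s.

0.53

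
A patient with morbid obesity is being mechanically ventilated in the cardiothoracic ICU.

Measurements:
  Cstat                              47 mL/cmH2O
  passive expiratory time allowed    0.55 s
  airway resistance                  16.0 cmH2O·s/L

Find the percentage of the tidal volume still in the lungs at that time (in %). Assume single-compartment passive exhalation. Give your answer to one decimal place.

48.1

τ = R × C = 16.0 × 47 mL/cmH2O = 16.0 × 0.047 L/cmH2O = 0.752 s.
Passive exhalation: V(t)/V₀ = e^(−t/τ) = e^(−0.55/0.752) = 0.4812.
Fraction remaining = 0.4812 → 48.12%.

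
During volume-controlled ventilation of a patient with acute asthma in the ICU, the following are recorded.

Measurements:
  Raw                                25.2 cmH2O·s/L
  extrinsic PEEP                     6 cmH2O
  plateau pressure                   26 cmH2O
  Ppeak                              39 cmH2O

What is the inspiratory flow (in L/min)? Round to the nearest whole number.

flow = (PIP − Pplat) / Raw = (39 − 26) / 25.2 = 0.5159 L/s × 60 = 30.954 L/min.

31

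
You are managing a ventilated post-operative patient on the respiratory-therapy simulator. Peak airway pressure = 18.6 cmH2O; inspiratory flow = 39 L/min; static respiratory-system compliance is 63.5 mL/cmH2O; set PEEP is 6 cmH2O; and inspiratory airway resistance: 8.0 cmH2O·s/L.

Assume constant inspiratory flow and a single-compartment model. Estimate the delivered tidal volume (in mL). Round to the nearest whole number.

470

Flow: 39 L/min ÷ 60 = 0.65 L/s.
Equation of motion (constant flow): PIP = Vt/C + R·V̇ + PEEP.
Vt/C = PIP − R·V̇ − PEEP = 18.6 − 5.2 − 6 = 7.4 cmH2O.
Vt = C × 7.4 = 63.5 × 7.4 = 469.9 mL.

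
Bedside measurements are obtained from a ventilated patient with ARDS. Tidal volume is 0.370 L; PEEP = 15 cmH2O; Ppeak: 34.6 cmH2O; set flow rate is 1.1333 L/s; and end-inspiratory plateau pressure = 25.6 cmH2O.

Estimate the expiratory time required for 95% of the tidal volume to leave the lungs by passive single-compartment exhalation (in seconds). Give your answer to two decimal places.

R = (PIP − Pplat)/V̇ = (34.6 − 25.6) / 1.1333 = 9.0/1.1333 = 7.941 cmH2O·s/L.
C = Vt/(Pplat − PEEP) = 370.0 / (25.6 − 15) = 370.0/10.6 = 34.906 mL/cmH2O.
τ = R × C = 7.941 × 0.03491 L/cmH2O = 0.2772 s.
t = −τ·ln(1 − 0.95) = −0.2772·ln(0.05) = 0.8304 s.

0.83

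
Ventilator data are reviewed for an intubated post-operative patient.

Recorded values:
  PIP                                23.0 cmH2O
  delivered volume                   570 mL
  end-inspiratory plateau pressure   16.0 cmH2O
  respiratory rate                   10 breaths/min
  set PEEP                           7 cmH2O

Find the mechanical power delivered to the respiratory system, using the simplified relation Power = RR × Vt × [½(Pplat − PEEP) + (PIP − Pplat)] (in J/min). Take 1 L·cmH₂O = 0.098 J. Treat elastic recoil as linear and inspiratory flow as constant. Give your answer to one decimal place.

Per-breath work = Vt × [½(Pplat−PEEP) + (PIP−Pplat)] = 0.570 × [0.5×9.0 + 7.0] = 0.570 × 11.5 = 6.555 L·cmH2O.
Power = 10 × 6.555 = 65.55 L·cmH2O/min.
× 0.098 J/(L·cmH2O) → 6.424 J/min.

6.4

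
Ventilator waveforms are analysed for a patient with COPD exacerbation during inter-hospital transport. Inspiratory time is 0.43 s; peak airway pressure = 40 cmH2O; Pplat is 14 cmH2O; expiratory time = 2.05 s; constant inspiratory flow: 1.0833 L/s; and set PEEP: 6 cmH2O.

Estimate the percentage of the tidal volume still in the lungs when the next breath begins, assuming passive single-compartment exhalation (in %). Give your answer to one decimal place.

23.1

Vt = flow × Ti = 1.0833 L/s × 0.43 s × 1000 mL/L = 465.82 mL.
R = (PIP − Pplat)/V̇ = (40 − 14) / 1.0833 = 26.0/1.0833 = 24.001 cmH2O·s/L.
C = Vt/(Pplat − PEEP) = 465.82 / (14 − 6) = 465.82/8.0 = 58.228 mL/cmH2O.
τ = R × C = 24.001 × 0.05823 L/cmH2O = 1.398 s.
Fraction remaining at end-expiration = e^(−Te/τ) = e^(−2.05/1.398) = 0.2308 → 23.08%.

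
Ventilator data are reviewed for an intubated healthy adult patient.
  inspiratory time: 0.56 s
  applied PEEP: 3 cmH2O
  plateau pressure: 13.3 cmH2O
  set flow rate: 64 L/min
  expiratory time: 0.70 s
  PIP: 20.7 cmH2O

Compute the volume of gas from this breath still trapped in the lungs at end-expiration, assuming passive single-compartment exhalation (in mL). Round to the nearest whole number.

Flow: 64 L/min ÷ 60 = 1.0667 L/s.
Vt = flow × Ti = 1.0667 L/s × 0.56 s × 1000 mL/L = 597.35 mL.
R = (PIP − Pplat)/V̇ = (20.7 − 13.3) / 1.0667 = 7.4/1.0667 = 6.937 cmH2O·s/L.
C = Vt/(Pplat − PEEP) = 597.35 / (13.3 − 3) = 597.35/10.3 = 57.995 mL/cmH2O.
τ = R × C = 6.937 × 0.058 L/cmH2O = 0.4023 s.
Fraction remaining = e^(−Te/τ) = e^(−0.70/0.4023) = 0.1755.
Trapped volume = 597.35 × 0.1755 = 104.83 mL.

105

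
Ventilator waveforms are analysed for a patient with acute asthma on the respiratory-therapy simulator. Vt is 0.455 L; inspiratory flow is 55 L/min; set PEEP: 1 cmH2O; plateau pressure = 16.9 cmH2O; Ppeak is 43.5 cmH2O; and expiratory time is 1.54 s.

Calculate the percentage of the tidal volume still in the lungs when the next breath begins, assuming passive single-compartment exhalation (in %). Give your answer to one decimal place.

15.7

Flow: 55 L/min ÷ 60 = 0.9167 L/s.
R = (PIP − Pplat)/V̇ = (43.5 − 16.9) / 0.9167 = 26.6/0.9167 = 29.017 cmH2O·s/L.
C = Vt/(Pplat − PEEP) = 455.0 / (16.9 − 1) = 455.0/15.9 = 28.616 mL/cmH2O.
τ = R × C = 29.017 × 0.02862 L/cmH2O = 0.8305 s.
Fraction remaining at end-expiration = e^(−Te/τ) = e^(−1.54/0.8305) = 0.1566 → 15.66%.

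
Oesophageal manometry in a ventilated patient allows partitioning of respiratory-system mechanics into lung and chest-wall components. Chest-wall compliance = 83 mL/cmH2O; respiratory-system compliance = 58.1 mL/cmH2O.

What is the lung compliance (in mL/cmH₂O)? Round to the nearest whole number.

1/CL = 1/Crs − 1/Ccw.
1/CL = 1/58.1 − 1/83 = 0.005164.
CL = 193.65 mL/cmH2O.

194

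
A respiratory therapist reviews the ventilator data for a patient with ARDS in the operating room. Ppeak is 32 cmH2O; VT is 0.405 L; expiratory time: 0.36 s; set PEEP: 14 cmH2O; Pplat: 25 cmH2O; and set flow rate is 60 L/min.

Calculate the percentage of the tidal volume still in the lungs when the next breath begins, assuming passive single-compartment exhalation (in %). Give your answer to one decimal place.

24.7

Flow: 60 L/min ÷ 60 = 1 L/s.
R = (PIP − Pplat)/V̇ = (32 − 25) / 1 = 7.0/1 = 7.0 cmH2O·s/L.
C = Vt/(Pplat − PEEP) = 405.0 / (25 − 14) = 405.0/11.0 = 36.818 mL/cmH2O.
τ = R × C = 7.0 × 0.03682 L/cmH2O = 0.2577 s.
Fraction remaining at end-expiration = e^(−Te/τ) = e^(−0.36/0.2577) = 0.2473 → 24.73%.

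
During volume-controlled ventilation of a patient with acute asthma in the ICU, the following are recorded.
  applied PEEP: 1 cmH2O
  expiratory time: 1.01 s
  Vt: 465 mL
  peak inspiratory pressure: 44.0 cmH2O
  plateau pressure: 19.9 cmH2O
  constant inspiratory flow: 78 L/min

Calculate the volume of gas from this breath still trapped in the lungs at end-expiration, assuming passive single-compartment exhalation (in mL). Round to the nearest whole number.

Flow: 78 L/min ÷ 60 = 1.3 L/s.
R = (PIP − Pplat)/V̇ = (44.0 − 19.9) / 1.3 = 24.1/1.3 = 18.538 cmH2O·s/L.
C = Vt/(Pplat − PEEP) = 465.0 / (19.9 − 1) = 465.0/18.9 = 24.603 mL/cmH2O.
τ = R × C = 18.538 × 0.0246 L/cmH2O = 0.456 s.
Fraction remaining = e^(−Te/τ) = e^(−1.01/0.456) = 0.1092.
Trapped volume = 465.0 × 0.1092 = 50.778 mL.

51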